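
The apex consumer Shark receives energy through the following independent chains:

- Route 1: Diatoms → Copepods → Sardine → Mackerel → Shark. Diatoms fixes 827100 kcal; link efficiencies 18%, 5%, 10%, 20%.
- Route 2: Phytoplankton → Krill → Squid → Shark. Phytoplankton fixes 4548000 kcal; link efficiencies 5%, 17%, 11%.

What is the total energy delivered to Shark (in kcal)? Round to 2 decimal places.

4401.26 kcal

Route 1: 827100 × 0.18 × 0.05 × 0.1 × 0.2 = 148.878 kcal
Route 2: 4548000 × 0.05 × 0.17 × 0.11 = 4252.38 kcal
Total at Shark: 148.878 + 4252.38 = 4401.258 kcal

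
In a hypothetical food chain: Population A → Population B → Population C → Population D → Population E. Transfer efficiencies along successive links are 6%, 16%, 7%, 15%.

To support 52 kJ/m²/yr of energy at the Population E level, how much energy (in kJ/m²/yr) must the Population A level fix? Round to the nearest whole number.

515873 kJ/m²/yr

Cumulative transfer efficiency: 0.06 × 0.16 × 0.07 × 0.15 = 0.0001008
Population A energy = 52 / 0.0001008 = 515873 kJ/m²/yr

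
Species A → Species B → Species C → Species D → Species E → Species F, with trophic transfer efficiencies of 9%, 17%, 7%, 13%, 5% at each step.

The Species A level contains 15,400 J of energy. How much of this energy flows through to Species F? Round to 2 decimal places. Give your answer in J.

0.11 J

Species B: 15400 × 0.09 = 1386 J
Species C: 1386 × 0.17 = 235.62 J
Species D: 235.62 × 0.07 = 16.4934 J
Species E: 16.4934 × 0.13 = 2.144142 J
Species F: 2.144142 × 0.05 = 0.1072071 J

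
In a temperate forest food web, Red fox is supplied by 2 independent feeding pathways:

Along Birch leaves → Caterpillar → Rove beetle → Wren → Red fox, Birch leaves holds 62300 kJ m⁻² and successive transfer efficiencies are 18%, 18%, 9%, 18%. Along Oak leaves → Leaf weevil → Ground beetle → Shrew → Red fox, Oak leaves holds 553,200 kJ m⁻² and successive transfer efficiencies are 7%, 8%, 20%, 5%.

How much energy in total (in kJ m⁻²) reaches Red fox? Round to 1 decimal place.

63.7 kJ m⁻²

Via Birch leaves: 62300 × 0.18 × 0.18 × 0.09 × 0.18 = 32.700024 kJ m⁻²
Via Oak leaves: 553200 × 0.07 × 0.08 × 0.2 × 0.05 = 30.9792 kJ m⁻²
Total at Red fox: 32.700024 + 30.9792 = 63.679224 kJ m⁻²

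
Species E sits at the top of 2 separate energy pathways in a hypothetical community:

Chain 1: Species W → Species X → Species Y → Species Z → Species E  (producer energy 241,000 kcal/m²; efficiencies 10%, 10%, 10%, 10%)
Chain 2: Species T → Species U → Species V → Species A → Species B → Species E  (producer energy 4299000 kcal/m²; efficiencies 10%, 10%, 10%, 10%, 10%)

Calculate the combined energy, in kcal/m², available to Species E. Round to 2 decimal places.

67.09 kcal/m²

Chain 1: 241000 × 0.1 × 0.1 × 0.1 × 0.1 = 24.1 kcal/m²
Chain 2: 4299000 × 0.1 × 0.1 × 0.1 × 0.1 × 0.1 = 42.99 kcal/m²
Total at Species E: 24.1 + 42.99 = 67.09 kcal/m²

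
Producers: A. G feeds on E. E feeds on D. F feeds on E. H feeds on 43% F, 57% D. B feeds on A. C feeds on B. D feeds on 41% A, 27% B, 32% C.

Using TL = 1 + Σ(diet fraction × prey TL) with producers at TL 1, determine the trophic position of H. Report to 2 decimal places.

4.77

B: 1 + 1 = 2
C: 1 + 2 = 3
D: 1 + (0.41×1 + 0.27×2 + 0.32×3) = 2.91
E: 1 + 2.91 = 3.91
F: 1 + 3.91 = 4.91
G: 1 + 3.91 = 4.91
H: 1 + (0.43×4.91 + 0.57×2.91) = 4.77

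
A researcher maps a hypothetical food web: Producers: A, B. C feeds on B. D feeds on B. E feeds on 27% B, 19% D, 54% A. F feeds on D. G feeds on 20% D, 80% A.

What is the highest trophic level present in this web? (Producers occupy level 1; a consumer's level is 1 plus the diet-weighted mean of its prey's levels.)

3

C: 1 + 1 = 2
D: 1 + 1 = 2
E: 1 + (0.27×1 + 0.19×2 + 0.54×1) = 2.19
F: 1 + 2 = 3
G: 1 + (0.2×2 + 0.8×1) = 2.2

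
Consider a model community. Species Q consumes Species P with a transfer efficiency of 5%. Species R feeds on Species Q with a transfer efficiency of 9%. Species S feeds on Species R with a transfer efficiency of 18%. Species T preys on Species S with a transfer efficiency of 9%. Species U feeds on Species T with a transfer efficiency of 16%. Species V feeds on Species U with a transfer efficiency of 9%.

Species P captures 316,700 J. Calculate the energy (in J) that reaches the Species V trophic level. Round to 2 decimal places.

Species Q: 316700 × 0.05 = 15835 J
Species R: 15835 × 0.09 = 1425.15 J
Species S: 1425.15 × 0.18 = 256.527 J
Species T: 256.527 × 0.09 = 23.08743 J
Species U: 23.08743 × 0.16 = 3.6939888 J
Species V: 3.6939888 × 0.09 = 0.332458992 J

0.33 J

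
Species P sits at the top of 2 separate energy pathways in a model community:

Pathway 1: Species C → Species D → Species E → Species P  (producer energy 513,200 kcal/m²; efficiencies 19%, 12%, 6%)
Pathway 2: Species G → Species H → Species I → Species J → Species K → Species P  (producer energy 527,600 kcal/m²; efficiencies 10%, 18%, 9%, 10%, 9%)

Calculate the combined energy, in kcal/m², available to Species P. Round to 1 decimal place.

Pathway 1: 513200 × 0.19 × 0.12 × 0.06 = 702.0576 kcal/m²
Pathway 2: 527600 × 0.1 × 0.18 × 0.09 × 0.1 × 0.09 = 7.692408 kcal/m²
Total at Species P: 702.0576 + 7.692408 = 709.750008 kcal/m²

709.8 kcal/m²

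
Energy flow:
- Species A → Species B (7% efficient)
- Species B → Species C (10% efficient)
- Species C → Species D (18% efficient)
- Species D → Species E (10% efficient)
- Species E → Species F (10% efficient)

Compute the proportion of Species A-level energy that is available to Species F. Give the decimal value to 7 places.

0.0000126

Product of link efficiencies: 0.07 × 0.1 × 0.18 × 0.1 × 0.1 = 0.0000126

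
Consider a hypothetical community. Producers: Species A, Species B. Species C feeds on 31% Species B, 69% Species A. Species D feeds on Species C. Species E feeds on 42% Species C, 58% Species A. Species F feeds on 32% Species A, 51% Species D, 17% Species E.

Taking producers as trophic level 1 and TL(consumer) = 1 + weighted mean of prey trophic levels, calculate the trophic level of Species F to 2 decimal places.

Species C: 1 + (0.31×1 + 0.69×1) = 2
Species D: 1 + 2 = 3
Species E: 1 + (0.42×2 + 0.58×1) = 2.42
Species F: 1 + (0.32×1 + 0.51×3 + 0.17×2.42) = 3.2614

3.26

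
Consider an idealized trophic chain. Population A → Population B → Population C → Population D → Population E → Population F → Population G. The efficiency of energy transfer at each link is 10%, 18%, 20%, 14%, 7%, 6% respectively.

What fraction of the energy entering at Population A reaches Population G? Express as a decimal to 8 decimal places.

Product of link efficiencies: 0.1 × 0.18 × 0.2 × 0.14 × 0.07 × 0.06 = 0.0000021168

0.00000212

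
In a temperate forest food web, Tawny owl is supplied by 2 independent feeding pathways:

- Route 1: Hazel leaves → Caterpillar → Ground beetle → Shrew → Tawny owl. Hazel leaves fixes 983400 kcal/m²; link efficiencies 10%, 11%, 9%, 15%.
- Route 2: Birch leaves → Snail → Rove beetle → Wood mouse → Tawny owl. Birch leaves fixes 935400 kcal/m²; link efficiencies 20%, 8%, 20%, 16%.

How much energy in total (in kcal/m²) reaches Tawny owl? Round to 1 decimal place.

625.0 kcal/m²

Route 1: 983400 × 0.1 × 0.11 × 0.09 × 0.15 = 146.0349 kcal/m²
Route 2: 935400 × 0.2 × 0.08 × 0.2 × 0.16 = 478.9248 kcal/m²
Total at Tawny owl: 146.0349 + 478.9248 = 624.9597 kcal/m²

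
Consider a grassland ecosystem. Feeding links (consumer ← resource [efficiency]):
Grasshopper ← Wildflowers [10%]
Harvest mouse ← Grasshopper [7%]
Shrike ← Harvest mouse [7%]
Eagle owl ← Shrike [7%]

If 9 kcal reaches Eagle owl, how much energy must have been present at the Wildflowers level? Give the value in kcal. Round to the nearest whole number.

262391 kcal

Cumulative transfer efficiency: 0.1 × 0.07 × 0.07 × 0.07 = 0.0000343
Wildflowers energy = 9 / 0.0000343 = 262391 kcal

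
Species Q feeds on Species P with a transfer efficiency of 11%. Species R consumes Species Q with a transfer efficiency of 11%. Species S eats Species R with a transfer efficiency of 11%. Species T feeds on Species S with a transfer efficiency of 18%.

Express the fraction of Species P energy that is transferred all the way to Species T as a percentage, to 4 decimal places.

0.0240%

Product of link efficiencies: 0.11 × 0.11 × 0.11 × 0.18 = 0.00023958
As a percentage: 0.00023958 × 100 = 0.0240%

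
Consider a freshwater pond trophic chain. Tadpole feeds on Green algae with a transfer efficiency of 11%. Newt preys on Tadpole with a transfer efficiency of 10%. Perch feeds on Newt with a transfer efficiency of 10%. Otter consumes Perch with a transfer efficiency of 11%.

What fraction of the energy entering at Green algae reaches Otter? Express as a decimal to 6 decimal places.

0.000121

Product of link efficiencies: 0.11 × 0.1 × 0.1 × 0.11 = 0.000121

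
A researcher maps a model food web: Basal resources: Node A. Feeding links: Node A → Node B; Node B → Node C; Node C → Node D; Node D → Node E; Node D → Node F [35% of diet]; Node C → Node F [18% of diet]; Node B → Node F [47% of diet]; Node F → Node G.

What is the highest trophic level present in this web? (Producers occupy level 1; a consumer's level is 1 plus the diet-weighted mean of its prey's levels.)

Node B: 1 + 1 = 2
Node C: 1 + 2 = 3
Node D: 1 + 3 = 4
Node E: 1 + 4 = 5
Node F: 1 + (0.35×4 + 0.18×3 + 0.47×2) = 3.88
Node G: 1 + 3.88 = 4.88

5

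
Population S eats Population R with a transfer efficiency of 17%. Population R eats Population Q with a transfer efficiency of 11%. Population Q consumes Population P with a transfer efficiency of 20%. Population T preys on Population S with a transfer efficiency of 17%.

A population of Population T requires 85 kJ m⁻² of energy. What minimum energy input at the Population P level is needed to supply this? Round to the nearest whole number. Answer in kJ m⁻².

133690 kJ m⁻²

Cumulative transfer efficiency: 0.2 × 0.11 × 0.17 × 0.17 = 0.0006358
Population P energy = 85 / 0.0006358 = 133690 kJ m⁻²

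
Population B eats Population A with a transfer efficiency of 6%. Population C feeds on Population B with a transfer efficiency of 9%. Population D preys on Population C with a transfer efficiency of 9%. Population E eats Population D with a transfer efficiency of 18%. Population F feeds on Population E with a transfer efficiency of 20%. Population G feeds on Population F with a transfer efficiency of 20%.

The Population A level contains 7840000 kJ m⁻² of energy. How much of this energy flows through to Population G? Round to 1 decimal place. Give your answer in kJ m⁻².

Population B: 7840000 × 0.06 = 470400 kJ m⁻²
Population C: 470400 × 0.09 = 42336 kJ m⁻²
Population D: 42336 × 0.09 = 3810.24 kJ m⁻²
Population E: 3810.24 × 0.18 = 685.8432 kJ m⁻²
Population F: 685.8432 × 0.2 = 137.16864 kJ m⁻²
Population G: 137.16864 × 0.2 = 27.433728 kJ m⁻²

27.4 kJ m⁻²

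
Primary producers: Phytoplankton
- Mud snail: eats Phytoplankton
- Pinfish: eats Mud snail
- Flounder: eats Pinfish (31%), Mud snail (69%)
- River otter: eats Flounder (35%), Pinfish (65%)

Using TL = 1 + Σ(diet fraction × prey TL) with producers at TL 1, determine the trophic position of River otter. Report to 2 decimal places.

Mud snail: 1 + 1 = 2
Pinfish: 1 + 2 = 3
Flounder: 1 + (0.31×3 + 0.69×2) = 3.31
River otter: 1 + (0.35×3.31 + 0.65×3) = 4.1085

4.11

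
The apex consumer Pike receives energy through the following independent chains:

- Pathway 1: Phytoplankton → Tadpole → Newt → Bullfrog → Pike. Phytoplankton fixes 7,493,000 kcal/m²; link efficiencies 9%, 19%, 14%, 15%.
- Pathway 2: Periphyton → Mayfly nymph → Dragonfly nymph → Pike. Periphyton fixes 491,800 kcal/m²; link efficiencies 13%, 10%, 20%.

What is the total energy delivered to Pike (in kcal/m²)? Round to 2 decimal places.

3969.42 kcal/m²

Pathway 1: 7493000 × 0.09 × 0.19 × 0.14 × 0.15 = 2690.7363 kcal/m²
Pathway 2: 491800 × 0.13 × 0.1 × 0.2 = 1278.68 kcal/m²
Total at Pike: 2690.7363 + 1278.68 = 3969.4163 kcal/m²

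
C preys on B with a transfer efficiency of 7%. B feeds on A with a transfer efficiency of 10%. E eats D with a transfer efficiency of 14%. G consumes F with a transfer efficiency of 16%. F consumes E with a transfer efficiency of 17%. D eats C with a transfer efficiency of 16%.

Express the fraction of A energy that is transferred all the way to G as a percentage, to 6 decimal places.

0.000426%

Product of link efficiencies: 0.1 × 0.07 × 0.16 × 0.14 × 0.17 × 0.16 = 0.00000426496
As a percentage: 0.00000426496 × 100 = 0.000426%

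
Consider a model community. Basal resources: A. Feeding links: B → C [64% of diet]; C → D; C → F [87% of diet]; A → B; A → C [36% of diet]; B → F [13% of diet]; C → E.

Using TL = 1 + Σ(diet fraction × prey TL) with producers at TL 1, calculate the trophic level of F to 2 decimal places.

B: 1 + 1 = 2
C: 1 + (0.64×2 + 0.36×1) = 2.64
D: 1 + 2.64 = 3.64
E: 1 + 2.64 = 3.64
F: 1 + (0.87×2.64 + 0.13×2) = 3.5568

3.56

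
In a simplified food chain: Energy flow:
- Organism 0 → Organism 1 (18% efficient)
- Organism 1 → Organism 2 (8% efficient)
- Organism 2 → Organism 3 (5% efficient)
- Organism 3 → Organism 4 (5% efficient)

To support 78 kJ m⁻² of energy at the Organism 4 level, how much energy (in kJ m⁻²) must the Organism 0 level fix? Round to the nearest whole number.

2166667 kJ m⁻²

Cumulative transfer efficiency: 0.18 × 0.08 × 0.05 × 0.05 = 0.000036
Organism 0 energy = 78 / 0.000036 = 2166667 kJ m⁻²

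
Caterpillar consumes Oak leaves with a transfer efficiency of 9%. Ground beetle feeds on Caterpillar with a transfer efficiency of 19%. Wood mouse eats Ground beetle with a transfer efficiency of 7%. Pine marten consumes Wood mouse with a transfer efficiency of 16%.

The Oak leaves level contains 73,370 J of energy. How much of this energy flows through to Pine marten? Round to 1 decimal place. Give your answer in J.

14.1 J

Caterpillar: 73370 × 0.09 = 6603.3 J
Ground beetle: 6603.3 × 0.19 = 1254.627 J
Wood mouse: 1254.627 × 0.07 = 87.82389 J
Pine marten: 87.82389 × 0.16 = 14.0518224 J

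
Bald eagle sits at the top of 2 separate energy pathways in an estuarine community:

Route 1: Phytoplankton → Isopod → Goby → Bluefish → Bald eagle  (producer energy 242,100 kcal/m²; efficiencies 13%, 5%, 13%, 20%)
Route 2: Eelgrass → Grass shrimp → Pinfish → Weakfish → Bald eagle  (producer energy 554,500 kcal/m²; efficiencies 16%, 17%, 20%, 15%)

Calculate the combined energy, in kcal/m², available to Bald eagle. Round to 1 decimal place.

Route 1: 242100 × 0.13 × 0.05 × 0.13 × 0.2 = 40.9149 kcal/m²
Route 2: 554500 × 0.16 × 0.17 × 0.2 × 0.15 = 452.472 kcal/m²
Total at Bald eagle: 40.9149 + 452.472 = 493.3869 kcal/m²

493.4 kcal/m²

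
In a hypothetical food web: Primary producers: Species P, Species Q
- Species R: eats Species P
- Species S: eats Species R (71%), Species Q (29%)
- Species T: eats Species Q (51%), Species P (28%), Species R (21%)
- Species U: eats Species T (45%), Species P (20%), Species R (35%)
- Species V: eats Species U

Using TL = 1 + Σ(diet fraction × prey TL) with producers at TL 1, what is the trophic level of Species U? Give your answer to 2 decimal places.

Species R: 1 + 1 = 2
Species S: 1 + (0.71×2 + 0.29×1) = 2.71
Species T: 1 + (0.51×1 + 0.28×1 + 0.21×2) = 2.21
Species U: 1 + (0.45×2.21 + 0.2×1 + 0.35×2) = 2.8945
Species V: 1 + 2.8945 = 3.8945

2.89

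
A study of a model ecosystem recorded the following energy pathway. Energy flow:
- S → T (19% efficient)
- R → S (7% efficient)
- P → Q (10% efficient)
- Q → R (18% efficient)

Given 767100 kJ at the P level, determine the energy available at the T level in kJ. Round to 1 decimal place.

183.6 kJ

Q: 767100 × 0.1 = 76710 kJ
R: 76710 × 0.18 = 13807.8 kJ
S: 13807.8 × 0.07 = 966.546 kJ
T: 966.546 × 0.19 = 183.64374 kJ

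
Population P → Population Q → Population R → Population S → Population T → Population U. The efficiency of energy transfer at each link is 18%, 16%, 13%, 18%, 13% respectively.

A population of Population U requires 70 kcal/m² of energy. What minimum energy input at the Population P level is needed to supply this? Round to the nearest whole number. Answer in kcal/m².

Cumulative transfer efficiency: 0.18 × 0.16 × 0.13 × 0.18 × 0.13 = 0.0000876096
Population P energy = 70 / 0.0000876096 = 798999 kcal/m²

798999 kcal/m²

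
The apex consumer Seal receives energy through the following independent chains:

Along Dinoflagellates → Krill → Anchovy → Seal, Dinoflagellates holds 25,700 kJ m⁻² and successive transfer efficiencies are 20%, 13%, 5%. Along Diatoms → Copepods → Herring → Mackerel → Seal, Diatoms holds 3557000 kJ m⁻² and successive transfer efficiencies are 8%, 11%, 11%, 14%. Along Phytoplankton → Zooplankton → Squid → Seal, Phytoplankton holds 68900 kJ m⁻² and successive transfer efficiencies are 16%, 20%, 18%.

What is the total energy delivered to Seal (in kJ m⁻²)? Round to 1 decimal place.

Via Dinoflagellates: 25700 × 0.2 × 0.13 × 0.05 = 33.41 kJ m⁻²
Via Diatoms: 3557000 × 0.08 × 0.11 × 0.11 × 0.14 = 482.04464 kJ m⁻²
Via Phytoplankton: 68900 × 0.16 × 0.2 × 0.18 = 396.864 kJ m⁻²
Total at Seal: 33.41 + 482.04464 + 396.864 = 912.31864 kJ m⁻²

912.3 kJ m⁻²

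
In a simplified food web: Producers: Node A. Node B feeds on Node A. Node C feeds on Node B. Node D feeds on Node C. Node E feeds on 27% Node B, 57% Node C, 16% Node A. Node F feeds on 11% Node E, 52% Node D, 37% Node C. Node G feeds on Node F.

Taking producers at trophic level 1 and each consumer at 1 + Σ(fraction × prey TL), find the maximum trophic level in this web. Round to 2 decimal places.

Node B: 1 + 1 = 2
Node C: 1 + 2 = 3
Node D: 1 + 3 = 4
Node E: 1 + (0.27×2 + 0.57×3 + 0.16×1) = 3.41
Node F: 1 + (0.11×3.41 + 0.52×4 + 0.37×3) = 4.5651
Node G: 1 + 4.5651 = 5.5651

5.57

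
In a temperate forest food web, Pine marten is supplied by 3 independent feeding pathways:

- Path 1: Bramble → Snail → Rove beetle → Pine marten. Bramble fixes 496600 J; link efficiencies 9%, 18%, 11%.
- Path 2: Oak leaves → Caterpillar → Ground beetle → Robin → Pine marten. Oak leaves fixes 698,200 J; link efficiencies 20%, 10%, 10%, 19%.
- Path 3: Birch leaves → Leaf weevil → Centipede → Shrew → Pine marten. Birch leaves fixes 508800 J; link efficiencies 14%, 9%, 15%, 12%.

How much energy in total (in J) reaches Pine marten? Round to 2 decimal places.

1265.65 J

Path 1: 496600 × 0.09 × 0.18 × 0.11 = 884.9412 J
Path 2: 698200 × 0.2 × 0.1 × 0.1 × 0.19 = 265.316 J
Path 3: 508800 × 0.14 × 0.09 × 0.15 × 0.12 = 115.39584 J
Total at Pine marten: 884.9412 + 265.316 + 115.39584 = 1265.65304 J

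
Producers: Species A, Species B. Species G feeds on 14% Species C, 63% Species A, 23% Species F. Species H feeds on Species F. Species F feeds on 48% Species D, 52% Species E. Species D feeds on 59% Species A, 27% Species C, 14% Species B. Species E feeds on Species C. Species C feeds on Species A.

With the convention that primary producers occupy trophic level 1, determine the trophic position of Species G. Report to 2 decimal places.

2.75

Species C: 1 + 1 = 2
Species D: 1 + (0.59×1 + 0.27×2 + 0.14×1) = 2.27
Species E: 1 + 2 = 3
Species F: 1 + (0.48×2.27 + 0.52×3) = 3.6496
Species G: 1 + (0.14×2 + 0.63×1 + 0.23×3.6496) = 2.749408
Species H: 1 + 3.6496 = 4.6496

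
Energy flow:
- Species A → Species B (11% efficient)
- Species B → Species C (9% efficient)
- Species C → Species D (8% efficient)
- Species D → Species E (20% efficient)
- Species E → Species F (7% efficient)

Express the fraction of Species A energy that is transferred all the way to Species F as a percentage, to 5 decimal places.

Product of link efficiencies: 0.11 × 0.09 × 0.08 × 0.2 × 0.07 = 0.000011088
As a percentage: 0.000011088 × 100 = 0.00111%

0.00111%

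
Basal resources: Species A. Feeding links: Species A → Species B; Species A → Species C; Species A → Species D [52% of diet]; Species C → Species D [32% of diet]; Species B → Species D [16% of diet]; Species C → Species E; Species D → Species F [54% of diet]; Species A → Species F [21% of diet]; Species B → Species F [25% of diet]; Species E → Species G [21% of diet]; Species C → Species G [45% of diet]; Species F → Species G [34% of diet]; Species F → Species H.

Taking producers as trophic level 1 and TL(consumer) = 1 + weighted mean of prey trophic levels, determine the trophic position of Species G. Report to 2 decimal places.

Species B: 1 + 1 = 2
Species C: 1 + 1 = 2
Species D: 1 + (0.52×1 + 0.32×2 + 0.16×2) = 2.48
Species E: 1 + 2 = 3
Species F: 1 + (0.54×2.48 + 0.21×1 + 0.25×2) = 3.0492
Species G: 1 + (0.21×3 + 0.45×2 + 0.34×3.0492) = 3.566728
Species H: 1 + 3.0492 = 4.0492

3.57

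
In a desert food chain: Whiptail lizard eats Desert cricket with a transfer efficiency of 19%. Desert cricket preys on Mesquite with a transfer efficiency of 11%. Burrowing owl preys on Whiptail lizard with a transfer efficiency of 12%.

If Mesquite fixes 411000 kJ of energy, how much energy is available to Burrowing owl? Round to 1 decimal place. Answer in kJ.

1030.8 kJ

Desert cricket: 411000 × 0.11 = 45210 kJ
Whiptail lizard: 45210 × 0.19 = 8589.9 kJ
Burrowing owl: 8589.9 × 0.12 = 1030.788 kJ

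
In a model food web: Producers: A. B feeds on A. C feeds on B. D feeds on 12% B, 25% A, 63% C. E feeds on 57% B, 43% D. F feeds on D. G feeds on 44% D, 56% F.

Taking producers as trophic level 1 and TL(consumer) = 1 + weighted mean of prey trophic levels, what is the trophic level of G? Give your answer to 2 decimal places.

4.94

B: 1 + 1 = 2
C: 1 + 2 = 3
D: 1 + (0.12×2 + 0.25×1 + 0.63×3) = 3.38
E: 1 + (0.57×2 + 0.43×3.38) = 3.5934
F: 1 + 3.38 = 4.38
G: 1 + (0.44×3.38 + 0.56×4.38) = 4.94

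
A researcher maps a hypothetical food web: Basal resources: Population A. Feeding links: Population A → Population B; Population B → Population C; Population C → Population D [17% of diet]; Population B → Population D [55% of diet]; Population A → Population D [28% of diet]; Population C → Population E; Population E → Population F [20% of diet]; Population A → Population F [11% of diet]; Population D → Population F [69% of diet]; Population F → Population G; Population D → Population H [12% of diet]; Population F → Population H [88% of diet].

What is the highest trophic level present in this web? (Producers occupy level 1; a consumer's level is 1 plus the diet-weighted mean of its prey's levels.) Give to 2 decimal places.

4.90

Population B: 1 + 1 = 2
Population C: 1 + 2 = 3
Population D: 1 + (0.17×3 + 0.55×2 + 0.28×1) = 2.89
Population E: 1 + 3 = 4
Population F: 1 + (0.2×4 + 0.11×1 + 0.69×2.89) = 3.9041
Population G: 1 + 3.9041 = 4.9041
Population H: 1 + (0.12×2.89 + 0.88×3.9041) = 4.782408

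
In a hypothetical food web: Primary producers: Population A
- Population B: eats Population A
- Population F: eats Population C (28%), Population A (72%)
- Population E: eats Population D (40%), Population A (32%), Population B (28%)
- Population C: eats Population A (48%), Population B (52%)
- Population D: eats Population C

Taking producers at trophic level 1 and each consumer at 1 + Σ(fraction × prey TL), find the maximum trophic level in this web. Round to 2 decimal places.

3.52

Population B: 1 + 1 = 2
Population C: 1 + (0.48×1 + 0.52×2) = 2.52
Population D: 1 + 2.52 = 3.52
Population E: 1 + (0.4×3.52 + 0.32×1 + 0.28×2) = 3.288
Population F: 1 + (0.28×2.52 + 0.72×1) = 2.4256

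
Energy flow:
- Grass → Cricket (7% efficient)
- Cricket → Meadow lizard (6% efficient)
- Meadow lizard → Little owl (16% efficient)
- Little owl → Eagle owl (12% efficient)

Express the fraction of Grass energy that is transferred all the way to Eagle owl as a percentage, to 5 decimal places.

Product of link efficiencies: 0.07 × 0.06 × 0.16 × 0.12 = 0.00008064
As a percentage: 0.00008064 × 100 = 0.00806%

0.00806%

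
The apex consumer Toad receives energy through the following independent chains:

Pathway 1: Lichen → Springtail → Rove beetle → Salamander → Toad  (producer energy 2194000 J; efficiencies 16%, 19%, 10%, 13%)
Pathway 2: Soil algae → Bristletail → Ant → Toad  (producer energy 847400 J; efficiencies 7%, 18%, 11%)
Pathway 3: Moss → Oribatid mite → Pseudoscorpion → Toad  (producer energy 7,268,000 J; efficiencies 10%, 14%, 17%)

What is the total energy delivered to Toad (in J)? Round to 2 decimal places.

19339.41 J

Pathway 1: 2194000 × 0.16 × 0.19 × 0.1 × 0.13 = 867.0688 J
Pathway 2: 847400 × 0.07 × 0.18 × 0.11 = 1174.4964 J
Pathway 3: 7268000 × 0.1 × 0.14 × 0.17 = 17297.84 J
Total at Toad: 867.0688 + 1174.4964 + 17297.84 = 19339.4052 J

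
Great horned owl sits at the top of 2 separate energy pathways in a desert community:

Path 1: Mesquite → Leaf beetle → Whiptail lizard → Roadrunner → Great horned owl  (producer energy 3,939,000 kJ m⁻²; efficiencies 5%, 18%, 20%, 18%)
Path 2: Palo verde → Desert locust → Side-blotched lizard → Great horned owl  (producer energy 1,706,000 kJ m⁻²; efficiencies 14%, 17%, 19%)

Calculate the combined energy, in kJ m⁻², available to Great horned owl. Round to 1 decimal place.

8990.8 kJ m⁻²

Path 1: 3939000 × 0.05 × 0.18 × 0.2 × 0.18 = 1276.236 kJ m⁻²
Path 2: 1706000 × 0.14 × 0.17 × 0.19 = 7714.532 kJ m⁻²
Total at Great horned owl: 1276.236 + 7714.532 = 8990.768 kJ m⁻²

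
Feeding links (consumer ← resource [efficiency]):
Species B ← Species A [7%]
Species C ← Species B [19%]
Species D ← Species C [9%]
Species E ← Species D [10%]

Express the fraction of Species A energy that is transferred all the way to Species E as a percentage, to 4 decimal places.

Product of link efficiencies: 0.07 × 0.19 × 0.09 × 0.1 = 0.0001197
As a percentage: 0.0001197 × 100 = 0.0120%

0.0120%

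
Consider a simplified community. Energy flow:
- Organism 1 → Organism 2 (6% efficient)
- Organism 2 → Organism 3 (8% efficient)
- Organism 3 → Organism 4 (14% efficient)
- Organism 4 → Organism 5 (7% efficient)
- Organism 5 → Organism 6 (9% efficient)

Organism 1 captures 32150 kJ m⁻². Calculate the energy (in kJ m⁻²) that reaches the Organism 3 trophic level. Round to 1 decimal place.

154.3 kJ m⁻²

Organism 2: 32150 × 0.06 = 1929 kJ m⁻²
Organism 3: 1929 × 0.08 = 154.32 kJ m⁻²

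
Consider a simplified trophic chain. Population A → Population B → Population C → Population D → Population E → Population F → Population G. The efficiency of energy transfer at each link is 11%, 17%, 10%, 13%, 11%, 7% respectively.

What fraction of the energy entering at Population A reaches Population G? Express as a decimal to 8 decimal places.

Product of link efficiencies: 0.11 × 0.17 × 0.1 × 0.13 × 0.11 × 0.07 = 0.00000187187

0.00000187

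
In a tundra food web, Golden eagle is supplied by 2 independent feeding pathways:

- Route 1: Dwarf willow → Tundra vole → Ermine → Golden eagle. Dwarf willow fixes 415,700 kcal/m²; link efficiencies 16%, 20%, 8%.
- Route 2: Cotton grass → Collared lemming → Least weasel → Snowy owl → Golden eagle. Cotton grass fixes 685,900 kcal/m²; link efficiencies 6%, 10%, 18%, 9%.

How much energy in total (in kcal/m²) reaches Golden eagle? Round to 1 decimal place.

1130.9 kcal/m²

Route 1: 415700 × 0.16 × 0.2 × 0.08 = 1064.192 kcal/m²
Route 2: 685900 × 0.06 × 0.1 × 0.18 × 0.09 = 66.66948 kcal/m²
Total at Golden eagle: 1064.192 + 66.66948 = 1130.86148 kcal/m²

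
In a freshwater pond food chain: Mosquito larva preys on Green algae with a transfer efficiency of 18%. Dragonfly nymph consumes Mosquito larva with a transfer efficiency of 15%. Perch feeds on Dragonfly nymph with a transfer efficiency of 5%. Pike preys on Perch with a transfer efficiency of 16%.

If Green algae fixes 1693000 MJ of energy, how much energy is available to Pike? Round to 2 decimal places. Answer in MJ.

Mosquito larva: 1693000 × 0.18 = 304740 MJ
Dragonfly nymph: 304740 × 0.15 = 45711 MJ
Perch: 45711 × 0.05 = 2285.55 MJ
Pike: 2285.55 × 0.16 = 365.688 MJ

365.69 MJ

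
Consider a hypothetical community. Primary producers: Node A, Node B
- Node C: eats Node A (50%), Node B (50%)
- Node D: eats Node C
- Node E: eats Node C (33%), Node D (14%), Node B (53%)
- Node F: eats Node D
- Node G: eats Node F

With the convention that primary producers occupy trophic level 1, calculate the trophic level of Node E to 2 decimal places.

2.61

Node C: 1 + (0.5×1 + 0.5×1) = 2
Node D: 1 + 2 = 3
Node E: 1 + (0.33×2 + 0.14×3 + 0.53×1) = 2.61
Node F: 1 + 3 = 4
Node G: 1 + 4 = 5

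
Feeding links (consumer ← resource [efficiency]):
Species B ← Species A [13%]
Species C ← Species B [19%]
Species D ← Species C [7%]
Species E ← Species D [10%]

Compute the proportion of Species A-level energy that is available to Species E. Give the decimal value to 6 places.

Product of link efficiencies: 0.13 × 0.19 × 0.07 × 0.1 = 0.0001729

0.000173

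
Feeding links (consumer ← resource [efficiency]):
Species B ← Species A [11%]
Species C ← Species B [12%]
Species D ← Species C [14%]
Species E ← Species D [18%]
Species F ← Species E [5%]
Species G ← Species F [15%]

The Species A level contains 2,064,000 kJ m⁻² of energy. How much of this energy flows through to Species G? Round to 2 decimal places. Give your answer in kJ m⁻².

5.15 kJ m⁻²

Species B: 2064000 × 0.11 = 227040 kJ m⁻²
Species C: 227040 × 0.12 = 27244.8 kJ m⁻²
Species D: 27244.8 × 0.14 = 3814.272 kJ m⁻²
Species E: 3814.272 × 0.18 = 686.56896 kJ m⁻²
Species F: 686.56896 × 0.05 = 34.328448 kJ m⁻²
Species G: 34.328448 × 0.15 = 5.1492672 kJ m⁻²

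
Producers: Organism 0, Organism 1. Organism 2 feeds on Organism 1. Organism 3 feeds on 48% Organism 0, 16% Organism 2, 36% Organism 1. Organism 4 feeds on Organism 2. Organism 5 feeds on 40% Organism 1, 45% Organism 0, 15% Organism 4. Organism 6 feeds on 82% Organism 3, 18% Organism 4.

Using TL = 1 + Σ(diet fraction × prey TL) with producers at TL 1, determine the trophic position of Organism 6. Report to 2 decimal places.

Organism 2: 1 + 1 = 2
Organism 3: 1 + (0.48×1 + 0.16×2 + 0.36×1) = 2.16
Organism 4: 1 + 2 = 3
Organism 5: 1 + (0.4×1 + 0.45×1 + 0.15×3) = 2.3
Organism 6: 1 + (0.82×2.16 + 0.18×3) = 3.3112

3.31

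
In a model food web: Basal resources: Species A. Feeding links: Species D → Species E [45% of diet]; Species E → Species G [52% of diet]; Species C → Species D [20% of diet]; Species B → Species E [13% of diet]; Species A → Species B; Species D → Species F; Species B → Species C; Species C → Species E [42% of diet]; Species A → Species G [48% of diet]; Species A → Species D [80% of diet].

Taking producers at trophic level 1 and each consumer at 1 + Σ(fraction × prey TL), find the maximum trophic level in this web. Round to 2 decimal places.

Species B: 1 + 1 = 2
Species C: 1 + 2 = 3
Species D: 1 + (0.2×3 + 0.8×1) = 2.4
Species E: 1 + (0.45×2.4 + 0.42×3 + 0.13×2) = 3.6
Species F: 1 + 2.4 = 3.4
Species G: 1 + (0.52×3.6 + 0.48×1) = 3.352

3.60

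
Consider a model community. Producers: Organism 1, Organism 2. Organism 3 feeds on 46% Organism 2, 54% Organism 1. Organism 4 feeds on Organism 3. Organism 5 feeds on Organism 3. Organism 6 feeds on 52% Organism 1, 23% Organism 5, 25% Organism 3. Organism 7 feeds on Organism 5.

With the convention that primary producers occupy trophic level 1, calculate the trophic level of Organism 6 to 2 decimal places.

2.71

Organism 3: 1 + (0.46×1 + 0.54×1) = 2
Organism 4: 1 + 2 = 3
Organism 5: 1 + 2 = 3
Organism 6: 1 + (0.52×1 + 0.23×3 + 0.25×2) = 2.71
Organism 7: 1 + 3 = 4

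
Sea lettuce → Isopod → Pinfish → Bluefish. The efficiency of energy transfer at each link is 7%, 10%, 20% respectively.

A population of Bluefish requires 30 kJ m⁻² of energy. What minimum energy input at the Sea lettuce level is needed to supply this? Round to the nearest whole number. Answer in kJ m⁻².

Cumulative transfer efficiency: 0.07 × 0.1 × 0.2 = 0.0014
Sea lettuce energy = 30 / 0.0014 = 21429 kJ m⁻²

21429 kJ m⁻²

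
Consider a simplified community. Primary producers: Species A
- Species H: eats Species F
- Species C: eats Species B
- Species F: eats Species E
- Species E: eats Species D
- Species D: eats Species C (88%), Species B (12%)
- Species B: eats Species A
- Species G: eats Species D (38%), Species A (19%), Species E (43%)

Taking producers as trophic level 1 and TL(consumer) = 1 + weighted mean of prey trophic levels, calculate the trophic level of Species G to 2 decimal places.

Species B: 1 + 1 = 2
Species C: 1 + 2 = 3
Species D: 1 + (0.88×3 + 0.12×2) = 3.88
Species E: 1 + 3.88 = 4.88
Species F: 1 + 4.88 = 5.88
Species G: 1 + (0.38×3.88 + 0.19×1 + 0.43×4.88) = 4.7628
Species H: 1 + 5.88 = 6.88

4.76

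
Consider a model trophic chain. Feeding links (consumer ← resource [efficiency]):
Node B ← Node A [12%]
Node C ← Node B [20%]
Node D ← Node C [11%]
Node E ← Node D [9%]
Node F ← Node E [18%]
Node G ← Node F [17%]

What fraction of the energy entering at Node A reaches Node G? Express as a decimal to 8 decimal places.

0.00000727

Product of link efficiencies: 0.12 × 0.2 × 0.11 × 0.09 × 0.18 × 0.17 = 0.00000727056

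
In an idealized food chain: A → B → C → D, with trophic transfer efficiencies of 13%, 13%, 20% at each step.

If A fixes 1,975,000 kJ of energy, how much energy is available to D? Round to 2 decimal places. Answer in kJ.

B: 1975000 × 0.13 = 256750 kJ
C: 256750 × 0.13 = 33377.5 kJ
D: 33377.5 × 0.2 = 6675.5 kJ

6675.50 kJ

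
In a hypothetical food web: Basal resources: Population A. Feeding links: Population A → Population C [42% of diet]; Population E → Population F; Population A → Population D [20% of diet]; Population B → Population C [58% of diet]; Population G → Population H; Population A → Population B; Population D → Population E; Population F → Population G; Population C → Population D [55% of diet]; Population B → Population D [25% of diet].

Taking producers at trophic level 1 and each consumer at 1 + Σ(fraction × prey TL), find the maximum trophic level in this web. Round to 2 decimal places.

7.12

Population B: 1 + 1 = 2
Population C: 1 + (0.42×1 + 0.58×2) = 2.58
Population D: 1 + (0.25×2 + 0.2×1 + 0.55×2.58) = 3.119
Population E: 1 + 3.119 = 4.119
Population F: 1 + 4.119 = 5.119
Population G: 1 + 5.119 = 6.119
Population H: 1 + 6.119 = 7.119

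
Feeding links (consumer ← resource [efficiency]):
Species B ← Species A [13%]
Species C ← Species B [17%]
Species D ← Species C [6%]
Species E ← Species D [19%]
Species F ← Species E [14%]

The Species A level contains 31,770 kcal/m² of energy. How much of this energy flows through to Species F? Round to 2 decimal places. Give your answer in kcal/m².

1.12 kcal/m²

Species B: 31770 × 0.13 = 4130.1 kcal/m²
Species C: 4130.1 × 0.17 = 702.117 kcal/m²
Species D: 702.117 × 0.06 = 42.12702 kcal/m²
Species E: 42.12702 × 0.19 = 8.0041338 kcal/m²
Species F: 8.0041338 × 0.14 = 1.120578732 kcal/m²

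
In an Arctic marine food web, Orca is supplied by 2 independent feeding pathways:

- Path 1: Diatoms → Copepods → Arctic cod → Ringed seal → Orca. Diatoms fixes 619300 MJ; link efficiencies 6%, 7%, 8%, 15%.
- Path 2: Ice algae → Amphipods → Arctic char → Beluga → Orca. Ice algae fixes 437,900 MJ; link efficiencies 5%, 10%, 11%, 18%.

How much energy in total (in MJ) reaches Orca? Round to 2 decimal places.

74.56 MJ

Path 1: 619300 × 0.06 × 0.07 × 0.08 × 0.15 = 31.21272 MJ
Path 2: 437900 × 0.05 × 0.1 × 0.11 × 0.18 = 43.3521 MJ
Total at Orca: 31.21272 + 43.3521 = 74.56482 MJ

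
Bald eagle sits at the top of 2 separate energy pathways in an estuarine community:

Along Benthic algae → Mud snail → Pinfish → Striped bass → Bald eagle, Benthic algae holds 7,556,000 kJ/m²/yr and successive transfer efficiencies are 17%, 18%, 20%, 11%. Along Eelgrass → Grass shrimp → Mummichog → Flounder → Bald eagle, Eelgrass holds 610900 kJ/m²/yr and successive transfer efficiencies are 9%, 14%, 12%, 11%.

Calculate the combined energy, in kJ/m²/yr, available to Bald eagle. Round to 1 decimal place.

Via Benthic algae: 7556000 × 0.17 × 0.18 × 0.2 × 0.11 = 5086.6992 kJ/m²/yr
Via Eelgrass: 610900 × 0.09 × 0.14 × 0.12 × 0.11 = 101.604888 kJ/m²/yr
Total at Bald eagle: 5086.6992 + 101.604888 = 5188.304088 kJ/m²/yr

5188.3 kJ/m²/yr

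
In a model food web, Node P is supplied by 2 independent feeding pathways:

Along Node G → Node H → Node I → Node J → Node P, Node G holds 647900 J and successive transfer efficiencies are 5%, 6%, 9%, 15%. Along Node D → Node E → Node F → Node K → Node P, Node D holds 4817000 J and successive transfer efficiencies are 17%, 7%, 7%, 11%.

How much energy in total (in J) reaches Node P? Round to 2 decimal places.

Via Node G: 647900 × 0.05 × 0.06 × 0.09 × 0.15 = 26.23995 J
Via Node D: 4817000 × 0.17 × 0.07 × 0.07 × 0.11 = 441.38171 J
Total at Node P: 26.23995 + 441.38171 = 467.62166 J

467.62 J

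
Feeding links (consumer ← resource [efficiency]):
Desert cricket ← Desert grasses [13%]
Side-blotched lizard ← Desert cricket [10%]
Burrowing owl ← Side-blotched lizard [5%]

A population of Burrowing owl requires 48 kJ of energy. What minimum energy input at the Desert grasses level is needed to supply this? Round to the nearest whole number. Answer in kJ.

73846 kJ

Cumulative transfer efficiency: 0.13 × 0.1 × 0.05 = 0.00065
Desert grasses energy = 48 / 0.00065 = 73846 kJ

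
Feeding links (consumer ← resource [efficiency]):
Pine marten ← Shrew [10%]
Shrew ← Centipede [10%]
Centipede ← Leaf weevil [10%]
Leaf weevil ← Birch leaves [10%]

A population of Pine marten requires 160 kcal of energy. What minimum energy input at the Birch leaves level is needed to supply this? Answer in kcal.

Cumulative transfer efficiency: 0.1 × 0.1 × 0.1 × 0.1 = 0.0001
Birch leaves energy = 160 / 0.0001 = 1600000 kcal

1600000 kcal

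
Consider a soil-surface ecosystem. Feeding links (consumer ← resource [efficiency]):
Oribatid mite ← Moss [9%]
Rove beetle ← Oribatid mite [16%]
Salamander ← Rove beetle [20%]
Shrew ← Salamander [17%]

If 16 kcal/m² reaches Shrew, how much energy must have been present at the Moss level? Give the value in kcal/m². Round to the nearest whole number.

32680 kcal/m²

Cumulative transfer efficiency: 0.09 × 0.16 × 0.2 × 0.17 = 0.0004896
Moss energy = 16 / 0.0004896 = 32680 kcal/m²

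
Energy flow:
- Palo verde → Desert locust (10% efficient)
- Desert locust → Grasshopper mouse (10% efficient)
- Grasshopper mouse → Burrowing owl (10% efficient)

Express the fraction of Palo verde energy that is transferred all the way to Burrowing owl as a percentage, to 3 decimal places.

0.100%

Product of link efficiencies: 0.1 × 0.1 × 0.1 = 0.001
As a percentage: 0.001 × 100 = 0.100%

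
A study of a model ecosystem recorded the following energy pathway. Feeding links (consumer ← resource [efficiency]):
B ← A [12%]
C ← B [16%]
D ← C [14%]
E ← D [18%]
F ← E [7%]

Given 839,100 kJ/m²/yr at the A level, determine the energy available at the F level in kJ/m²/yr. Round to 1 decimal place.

28.4 kJ/m²/yr

B: 839100 × 0.12 = 100692 kJ/m²/yr
C: 100692 × 0.16 = 16110.72 kJ/m²/yr
D: 16110.72 × 0.14 = 2255.5008 kJ/m²/yr
E: 2255.5008 × 0.18 = 405.990144 kJ/m²/yr
F: 405.990144 × 0.07 = 28.41931008 kJ/m²/yr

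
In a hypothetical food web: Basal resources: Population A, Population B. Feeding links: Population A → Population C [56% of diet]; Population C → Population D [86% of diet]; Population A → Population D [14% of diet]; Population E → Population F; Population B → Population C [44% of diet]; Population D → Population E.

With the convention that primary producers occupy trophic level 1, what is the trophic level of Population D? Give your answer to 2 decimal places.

Population C: 1 + (0.44×1 + 0.56×1) = 2
Population D: 1 + (0.14×1 + 0.86×2) = 2.86
Population E: 1 + 2.86 = 3.86
Population F: 1 + 3.86 = 4.86

2.86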